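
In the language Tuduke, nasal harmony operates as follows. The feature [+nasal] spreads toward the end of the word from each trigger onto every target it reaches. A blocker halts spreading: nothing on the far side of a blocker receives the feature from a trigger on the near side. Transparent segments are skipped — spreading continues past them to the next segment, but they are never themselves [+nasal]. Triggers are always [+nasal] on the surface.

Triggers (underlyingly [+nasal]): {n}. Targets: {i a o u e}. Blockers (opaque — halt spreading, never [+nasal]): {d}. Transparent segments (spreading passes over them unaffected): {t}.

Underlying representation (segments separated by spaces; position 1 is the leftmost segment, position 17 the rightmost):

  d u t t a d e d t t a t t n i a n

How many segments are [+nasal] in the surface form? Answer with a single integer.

From /n/ at 14 rightward: 15 /i/ → [+nasal]; 16 /a/ → [+nasal]; 17 /n/ is itself a trigger — this domain ends here.
From /n/ at 17 rightward: word edge.
Targets with no active source: positions 2 5 7 11 stay [-nasal].
[+nasal] positions on the surface: 14 15 16 17.

4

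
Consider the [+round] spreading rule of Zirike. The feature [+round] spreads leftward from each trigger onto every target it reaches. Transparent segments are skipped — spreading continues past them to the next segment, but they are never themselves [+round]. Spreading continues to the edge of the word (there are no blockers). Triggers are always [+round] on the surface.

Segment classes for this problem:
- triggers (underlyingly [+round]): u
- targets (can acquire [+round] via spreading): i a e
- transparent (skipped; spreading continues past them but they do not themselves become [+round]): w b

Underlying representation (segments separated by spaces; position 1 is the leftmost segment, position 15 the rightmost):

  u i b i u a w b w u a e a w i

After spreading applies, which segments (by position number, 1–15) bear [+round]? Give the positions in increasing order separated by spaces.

1 2 4 5 6 10

From /u/ at 1 leftward: word edge.
From /u/ at 5 leftward: 4 /i/ → [+round]; 3 /b/ transparent; 2 /i/ → [+round]; 1 /u/ is itself a trigger — this domain ends here.
From /u/ at 10 leftward: 9 /w/ transparent; 8 /b/ transparent; 7 /w/ transparent; 6 /a/ → [+round]; 5 /u/ is itself a trigger — this domain ends here.
Targets with no active source: positions 11 12 13 15 stay [-round].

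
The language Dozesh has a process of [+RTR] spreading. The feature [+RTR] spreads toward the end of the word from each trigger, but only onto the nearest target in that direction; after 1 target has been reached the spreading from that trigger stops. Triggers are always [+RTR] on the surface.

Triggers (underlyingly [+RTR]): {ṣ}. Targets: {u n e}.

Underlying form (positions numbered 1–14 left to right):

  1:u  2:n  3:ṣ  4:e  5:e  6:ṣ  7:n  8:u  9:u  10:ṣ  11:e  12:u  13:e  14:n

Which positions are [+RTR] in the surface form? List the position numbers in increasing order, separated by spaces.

From /ṣ/ at 3 rightward: 4 /e/ → [+RTR]; bound reached.
From /ṣ/ at 6 rightward: 7 /n/ → [+RTR]; bound reached.
From /ṣ/ at 10 rightward: 11 /e/ → [+RTR]; bound reached.
Targets with no active source: positions 1 2 5 8 9 12 13 14 stay [-emphatic].

3 4 6 7 10 11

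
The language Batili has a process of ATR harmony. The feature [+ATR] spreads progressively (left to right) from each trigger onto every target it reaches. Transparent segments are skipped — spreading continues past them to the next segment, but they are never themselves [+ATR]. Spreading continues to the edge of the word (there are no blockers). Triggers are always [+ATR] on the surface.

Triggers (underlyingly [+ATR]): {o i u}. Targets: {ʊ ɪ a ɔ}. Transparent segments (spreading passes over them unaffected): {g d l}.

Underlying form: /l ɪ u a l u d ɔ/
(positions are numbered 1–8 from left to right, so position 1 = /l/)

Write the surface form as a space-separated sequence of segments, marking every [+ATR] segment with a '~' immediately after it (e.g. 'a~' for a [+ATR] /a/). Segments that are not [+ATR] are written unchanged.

From /u/ at 3 rightward: 4 /a/ → [+ATR]; 5 /l/ transparent; 6 /u/ is itself a trigger — this domain ends here.
From /u/ at 6 rightward: 7 /d/ transparent; 8 /ɔ/ → [+ATR]; word edge.
Target with no active source: position 2 stays [-ATR].
[+ATR] positions on the surface: 3 4 6 8.

l ɪ u~ a~ l u~ d ɔ~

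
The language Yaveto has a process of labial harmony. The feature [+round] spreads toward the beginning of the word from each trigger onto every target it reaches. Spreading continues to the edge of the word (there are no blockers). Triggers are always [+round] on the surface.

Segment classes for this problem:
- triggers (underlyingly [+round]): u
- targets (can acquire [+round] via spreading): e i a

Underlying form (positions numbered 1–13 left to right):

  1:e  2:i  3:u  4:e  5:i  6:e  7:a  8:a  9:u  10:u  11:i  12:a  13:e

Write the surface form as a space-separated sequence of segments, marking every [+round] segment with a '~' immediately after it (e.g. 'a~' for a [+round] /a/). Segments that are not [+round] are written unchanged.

From /u/ at 3 leftward: 2 /i/ → [+round]; 1 /e/ → [+round]; word edge.
From /u/ at 9 leftward: 8 /a/ → [+round]; 7 /a/ → [+round]; 6 /e/ → [+round]; 5 /i/ → [+round]; 4 /e/ → [+round]; 3 /u/ is itself a trigger — this domain ends here.
From /u/ at 10 leftward: 9 /u/ is itself a trigger — this domain ends here.
Targets with no active source: positions 11 12 13 stay [-round].
[+round] positions on the surface: 1 2 3 4 5 6 7 8 9 10.

e~ i~ u~ e~ i~ e~ a~ a~ u~ u~ i a e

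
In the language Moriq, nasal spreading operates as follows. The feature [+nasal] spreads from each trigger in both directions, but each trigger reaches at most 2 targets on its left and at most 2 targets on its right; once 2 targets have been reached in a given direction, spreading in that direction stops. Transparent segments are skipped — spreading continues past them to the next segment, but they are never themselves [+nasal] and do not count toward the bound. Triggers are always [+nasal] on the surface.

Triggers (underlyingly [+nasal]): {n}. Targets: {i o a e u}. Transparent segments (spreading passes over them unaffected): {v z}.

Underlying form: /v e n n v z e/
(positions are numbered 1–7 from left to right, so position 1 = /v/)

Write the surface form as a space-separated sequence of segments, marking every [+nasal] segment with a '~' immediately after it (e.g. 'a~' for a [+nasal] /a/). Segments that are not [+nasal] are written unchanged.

v e~ n~ n~ v z e~

From /n/ at 3 rightward: 4 /n/ is itself a trigger — this domain ends here.
From /n/ at 3 leftward: 2 /e/ → [+nasal]; 1 /v/ transparent; word edge.
From /n/ at 4 rightward: 5 /v/ transparent; 6 /z/ transparent; 7 /e/ → [+nasal]; word edge.
From /n/ at 4 leftward: 3 /n/ is itself a trigger — this domain ends here.
[+nasal] positions on the surface: 2 3 4 7.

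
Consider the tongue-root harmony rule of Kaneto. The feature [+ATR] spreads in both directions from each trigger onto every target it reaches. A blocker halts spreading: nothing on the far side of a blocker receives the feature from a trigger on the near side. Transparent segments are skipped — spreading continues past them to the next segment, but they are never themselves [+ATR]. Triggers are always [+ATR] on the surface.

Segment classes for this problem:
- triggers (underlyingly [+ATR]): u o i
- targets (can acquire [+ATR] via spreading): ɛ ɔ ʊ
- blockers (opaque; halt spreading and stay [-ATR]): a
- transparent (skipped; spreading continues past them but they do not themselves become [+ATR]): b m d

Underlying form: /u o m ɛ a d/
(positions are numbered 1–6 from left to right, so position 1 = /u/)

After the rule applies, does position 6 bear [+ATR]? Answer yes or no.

no

From /u/ at 1 rightward: 2 /o/ is itself a trigger — this domain ends here.
From /u/ at 1 leftward: word edge.
From /o/ at 2 rightward: 3 /m/ transparent; 4 /ɛ/ → [+ATR]; 5 /a/ blocks.
From /o/ at 2 leftward: 1 /u/ is itself a trigger — this domain ends here.
[+ATR] positions on the surface: 1 2 4.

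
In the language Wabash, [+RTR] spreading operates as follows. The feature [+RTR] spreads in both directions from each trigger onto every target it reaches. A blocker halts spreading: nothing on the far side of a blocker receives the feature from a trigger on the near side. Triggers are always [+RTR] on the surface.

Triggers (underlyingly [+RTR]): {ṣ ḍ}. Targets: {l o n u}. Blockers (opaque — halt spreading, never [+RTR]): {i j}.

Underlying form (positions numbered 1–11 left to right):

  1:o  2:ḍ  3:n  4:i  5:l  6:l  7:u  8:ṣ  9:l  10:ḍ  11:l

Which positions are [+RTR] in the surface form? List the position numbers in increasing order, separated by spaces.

From /ḍ/ at 2 rightward: 3 /n/ → [+RTR]; 4 /i/ blocks.
From /ḍ/ at 2 leftward: 1 /o/ → [+RTR]; word edge.
From /ṣ/ at 8 rightward: 9 /l/ → [+RTR]; 10 /ḍ/ is itself a trigger — this domain ends here.
From /ṣ/ at 8 leftward: 7 /u/ → [+RTR]; 6 /l/ → [+RTR]; 5 /l/ → [+RTR]; 4 /i/ blocks.
From /ḍ/ at 10 rightward: 11 /l/ → [+RTR]; word edge.
From /ḍ/ at 10 leftward: 9 /l/ → [+RTR]; 8 /ṣ/ is itself a trigger — this domain ends here.

1 2 3 5 6 7 8 9 10 11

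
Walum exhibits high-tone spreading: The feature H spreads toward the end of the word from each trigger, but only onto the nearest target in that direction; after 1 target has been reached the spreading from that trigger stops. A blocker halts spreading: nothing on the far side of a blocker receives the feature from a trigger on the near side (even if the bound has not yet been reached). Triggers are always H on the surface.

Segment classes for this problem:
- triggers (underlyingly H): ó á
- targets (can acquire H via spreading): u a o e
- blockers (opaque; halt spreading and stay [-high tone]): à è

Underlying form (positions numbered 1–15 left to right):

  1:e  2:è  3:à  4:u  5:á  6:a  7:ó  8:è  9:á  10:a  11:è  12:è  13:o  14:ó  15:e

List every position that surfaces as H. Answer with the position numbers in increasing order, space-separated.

From /á/ at 5 rightward: 6 /a/ → H; bound reached.
From /ó/ at 7 rightward: 8 /è/ blocks.
From /á/ at 9 rightward: 10 /a/ → H; bound reached.
From /ó/ at 14 rightward: 15 /e/ → H; bound reached.
Targets with no active source: positions 1 4 13 stay [-high tone].

5 6 7 9 10 14 15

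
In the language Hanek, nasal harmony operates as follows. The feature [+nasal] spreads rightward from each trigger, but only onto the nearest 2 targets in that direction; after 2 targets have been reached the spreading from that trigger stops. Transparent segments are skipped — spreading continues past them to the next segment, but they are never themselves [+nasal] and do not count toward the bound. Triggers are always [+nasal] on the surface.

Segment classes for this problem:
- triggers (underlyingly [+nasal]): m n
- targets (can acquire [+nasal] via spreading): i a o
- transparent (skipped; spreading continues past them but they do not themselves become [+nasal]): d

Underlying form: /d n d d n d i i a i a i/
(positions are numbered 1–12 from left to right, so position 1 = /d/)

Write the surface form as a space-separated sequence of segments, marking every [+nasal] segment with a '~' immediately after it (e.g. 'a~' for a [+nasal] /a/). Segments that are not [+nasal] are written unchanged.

From /n/ at 2 rightward: 3 /d/ transparent; 4 /d/ transparent; 5 /n/ is itself a trigger — this domain ends here.
From /n/ at 5 rightward: 6 /d/ transparent; 7 /i/ → [+nasal]; 8 /i/ → [+nasal]; bound reached.
Targets with no active source: positions 9 10 11 12 stay [-nasal].
[+nasal] positions on the surface: 2 5 7 8.

d n~ d d n~ d i~ i~ a i a i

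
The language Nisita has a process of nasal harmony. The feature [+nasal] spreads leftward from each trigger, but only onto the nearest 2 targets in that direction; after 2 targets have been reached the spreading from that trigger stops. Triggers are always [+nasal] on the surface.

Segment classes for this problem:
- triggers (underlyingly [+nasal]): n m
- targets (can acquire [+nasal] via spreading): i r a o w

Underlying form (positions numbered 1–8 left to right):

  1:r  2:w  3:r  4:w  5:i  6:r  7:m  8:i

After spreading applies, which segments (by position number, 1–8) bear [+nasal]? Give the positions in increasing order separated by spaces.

5 6 7

From /m/ at 7 leftward: 6 /r/ → [+nasal]; 5 /i/ → [+nasal]; bound reached.
Targets with no active source: positions 1 2 3 4 8 stay [-nasal].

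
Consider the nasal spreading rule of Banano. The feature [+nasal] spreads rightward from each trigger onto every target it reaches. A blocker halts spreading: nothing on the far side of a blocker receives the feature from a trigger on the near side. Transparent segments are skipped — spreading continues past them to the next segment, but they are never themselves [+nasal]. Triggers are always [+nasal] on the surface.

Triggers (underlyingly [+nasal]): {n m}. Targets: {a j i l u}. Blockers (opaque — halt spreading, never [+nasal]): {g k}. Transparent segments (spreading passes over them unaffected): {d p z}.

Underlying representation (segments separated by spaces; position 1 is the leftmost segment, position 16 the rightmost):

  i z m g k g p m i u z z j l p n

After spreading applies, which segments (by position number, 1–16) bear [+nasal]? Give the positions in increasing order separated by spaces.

3 8 9 10 13 14 16

From /m/ at 3 rightward: 4 /g/ blocks.
From /m/ at 8 rightward: 9 /i/ → [+nasal]; 10 /u/ → [+nasal]; 11 /z/ transparent; 12 /z/ transparent; 13 /j/ → [+nasal]; 14 /l/ → [+nasal]; 15 /p/ transparent; 16 /n/ is itself a trigger — this domain ends here.
From /n/ at 16 rightward: word edge.
Target with no active source: position 1 stays [-nasal].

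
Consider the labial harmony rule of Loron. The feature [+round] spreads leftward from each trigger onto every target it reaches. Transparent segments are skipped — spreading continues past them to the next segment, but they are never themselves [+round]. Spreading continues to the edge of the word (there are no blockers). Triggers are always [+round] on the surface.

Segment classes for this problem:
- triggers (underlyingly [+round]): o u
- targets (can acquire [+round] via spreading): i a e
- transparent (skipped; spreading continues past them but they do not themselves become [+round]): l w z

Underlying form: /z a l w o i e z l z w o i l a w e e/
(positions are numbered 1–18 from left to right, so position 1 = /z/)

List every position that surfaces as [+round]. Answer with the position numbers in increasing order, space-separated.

From /o/ at 5 leftward: 4 /w/ transparent; 3 /l/ transparent; 2 /a/ → [+round]; 1 /z/ transparent; word edge.
From /o/ at 12 leftward: 11 /w/ transparent; 10 /z/ transparent; 9 /l/ transparent; 8 /z/ transparent; 7 /e/ → [+round]; 6 /i/ → [+round]; 5 /o/ is itself a trigger — this domain ends here.
Targets with no active source: positions 13 15 17 18 stay [-round].

2 5 6 7 12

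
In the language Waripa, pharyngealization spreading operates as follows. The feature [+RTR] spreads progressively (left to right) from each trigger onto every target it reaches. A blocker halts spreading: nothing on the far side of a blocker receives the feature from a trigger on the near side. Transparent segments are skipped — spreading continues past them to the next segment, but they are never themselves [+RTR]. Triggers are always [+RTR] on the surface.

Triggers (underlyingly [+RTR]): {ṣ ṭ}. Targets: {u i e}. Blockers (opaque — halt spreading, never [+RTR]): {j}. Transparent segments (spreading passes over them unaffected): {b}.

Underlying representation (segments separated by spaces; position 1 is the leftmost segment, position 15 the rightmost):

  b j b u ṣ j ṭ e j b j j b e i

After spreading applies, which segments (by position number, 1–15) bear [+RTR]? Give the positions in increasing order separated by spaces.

From /ṣ/ at 5 rightward: 6 /j/ blocks.
From /ṭ/ at 7 rightward: 8 /e/ → [+RTR]; 9 /j/ blocks.
Targets with no active source: positions 4 14 15 stay [-emphatic].

5 7 8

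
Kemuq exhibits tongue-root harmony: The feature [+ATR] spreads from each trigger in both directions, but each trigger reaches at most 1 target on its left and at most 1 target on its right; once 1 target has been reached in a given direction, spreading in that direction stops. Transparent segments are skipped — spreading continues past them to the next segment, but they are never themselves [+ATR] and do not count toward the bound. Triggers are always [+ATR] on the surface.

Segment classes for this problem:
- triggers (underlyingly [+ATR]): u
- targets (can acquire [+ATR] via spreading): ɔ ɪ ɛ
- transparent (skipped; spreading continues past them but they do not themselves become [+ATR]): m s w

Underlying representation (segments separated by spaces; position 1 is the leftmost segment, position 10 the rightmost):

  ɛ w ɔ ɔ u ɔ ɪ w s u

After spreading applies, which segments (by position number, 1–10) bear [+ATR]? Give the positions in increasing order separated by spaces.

From /u/ at 5 rightward: 6 /ɔ/ → [+ATR]; bound reached.
From /u/ at 5 leftward: 4 /ɔ/ → [+ATR]; bound reached.
From /u/ at 10 rightward: word edge.
From /u/ at 10 leftward: 9 /s/ transparent; 8 /w/ transparent; 7 /ɪ/ → [+ATR]; bound reached.
Targets with no active source: positions 1 3 stay [-ATR].

4 5 6 7 10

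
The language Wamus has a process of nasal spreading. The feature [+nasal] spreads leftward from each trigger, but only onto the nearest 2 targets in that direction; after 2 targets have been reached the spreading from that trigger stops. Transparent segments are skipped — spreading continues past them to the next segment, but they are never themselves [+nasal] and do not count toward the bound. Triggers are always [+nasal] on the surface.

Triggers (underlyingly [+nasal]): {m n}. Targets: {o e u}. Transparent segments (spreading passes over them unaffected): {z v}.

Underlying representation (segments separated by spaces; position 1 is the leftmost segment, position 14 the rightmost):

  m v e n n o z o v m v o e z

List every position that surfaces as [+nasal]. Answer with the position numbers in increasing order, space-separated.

From /m/ at 1 leftward: word edge.
From /n/ at 4 leftward: 3 /e/ → [+nasal]; 2 /v/ transparent; 1 /m/ is itself a trigger — this domain ends here.
From /n/ at 5 leftward: 4 /n/ is itself a trigger — this domain ends here.
From /m/ at 10 leftward: 9 /v/ transparent; 8 /o/ → [+nasal]; 7 /z/ transparent; 6 /o/ → [+nasal]; bound reached.
Targets with no active source: positions 12 13 stay [-nasal].

1 3 4 5 6 8 10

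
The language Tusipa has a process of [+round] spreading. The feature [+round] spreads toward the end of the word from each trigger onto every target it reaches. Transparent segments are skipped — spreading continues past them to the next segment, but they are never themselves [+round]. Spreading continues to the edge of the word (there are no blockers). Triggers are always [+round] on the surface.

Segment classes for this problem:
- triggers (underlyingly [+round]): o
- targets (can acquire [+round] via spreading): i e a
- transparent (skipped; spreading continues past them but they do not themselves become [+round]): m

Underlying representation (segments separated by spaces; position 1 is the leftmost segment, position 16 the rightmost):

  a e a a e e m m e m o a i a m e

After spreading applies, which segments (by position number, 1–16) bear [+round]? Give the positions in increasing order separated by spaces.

11 12 13 14 16

From /o/ at 11 rightward: 12 /a/ → [+round]; 13 /i/ → [+round]; 14 /a/ → [+round]; 15 /m/ transparent; 16 /e/ → [+round]; word edge.
Targets with no active source: positions 1 2 3 4 5 6 9 stay [-round].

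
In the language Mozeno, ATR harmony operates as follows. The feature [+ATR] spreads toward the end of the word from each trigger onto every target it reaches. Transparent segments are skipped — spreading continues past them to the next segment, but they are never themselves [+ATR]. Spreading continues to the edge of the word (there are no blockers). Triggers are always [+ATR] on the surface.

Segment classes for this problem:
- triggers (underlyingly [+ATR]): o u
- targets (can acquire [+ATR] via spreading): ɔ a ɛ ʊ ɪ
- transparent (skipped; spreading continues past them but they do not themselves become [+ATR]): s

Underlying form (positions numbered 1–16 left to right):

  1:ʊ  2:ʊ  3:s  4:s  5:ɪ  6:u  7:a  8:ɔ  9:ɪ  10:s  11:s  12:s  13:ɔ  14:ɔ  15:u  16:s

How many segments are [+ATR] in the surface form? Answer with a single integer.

From /u/ at 6 rightward: 7 /a/ → [+ATR]; 8 /ɔ/ → [+ATR]; 9 /ɪ/ → [+ATR]; 10 /s/ transparent; 11 /s/ transparent; 12 /s/ transparent; 13 /ɔ/ → [+ATR]; 14 /ɔ/ → [+ATR]; 15 /u/ is itself a trigger — this domain ends here.
From /u/ at 15 rightward: 16 /s/ transparent; word edge.
Targets with no active source: positions 1 2 5 stay [-ATR].
[+ATR] positions on the surface: 6 7 8 9 13 14 15.

7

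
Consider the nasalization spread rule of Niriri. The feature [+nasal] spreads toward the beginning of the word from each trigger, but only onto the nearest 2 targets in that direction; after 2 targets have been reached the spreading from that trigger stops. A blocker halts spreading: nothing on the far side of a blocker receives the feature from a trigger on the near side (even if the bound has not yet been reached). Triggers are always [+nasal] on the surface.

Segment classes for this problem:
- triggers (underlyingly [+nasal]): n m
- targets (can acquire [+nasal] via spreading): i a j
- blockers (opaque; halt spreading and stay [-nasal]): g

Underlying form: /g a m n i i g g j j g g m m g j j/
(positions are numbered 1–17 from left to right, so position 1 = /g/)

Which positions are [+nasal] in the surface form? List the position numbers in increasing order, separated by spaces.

2 3 4 13 14

From /m/ at 3 leftward: 2 /a/ → [+nasal]; 1 /g/ blocks.
From /n/ at 4 leftward: 3 /m/ is itself a trigger — this domain ends here.
From /m/ at 13 leftward: 12 /g/ blocks.
From /m/ at 14 leftward: 13 /m/ is itself a trigger — this domain ends here.
Targets with no active source: positions 5 6 9 10 16 17 stay [-nasal].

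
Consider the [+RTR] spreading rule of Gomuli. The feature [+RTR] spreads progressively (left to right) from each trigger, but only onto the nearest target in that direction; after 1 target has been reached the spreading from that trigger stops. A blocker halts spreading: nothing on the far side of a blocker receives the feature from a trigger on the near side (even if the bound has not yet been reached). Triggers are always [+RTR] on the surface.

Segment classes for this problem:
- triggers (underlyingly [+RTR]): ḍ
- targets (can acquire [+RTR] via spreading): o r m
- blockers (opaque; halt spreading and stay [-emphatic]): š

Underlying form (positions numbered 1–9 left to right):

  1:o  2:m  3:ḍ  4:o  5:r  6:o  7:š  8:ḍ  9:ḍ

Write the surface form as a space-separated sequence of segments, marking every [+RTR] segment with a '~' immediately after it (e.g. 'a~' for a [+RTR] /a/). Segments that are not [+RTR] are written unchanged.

From /ḍ/ at 3 rightward: 4 /o/ → [+RTR]; bound reached.
From /ḍ/ at 8 rightward: 9 /ḍ/ is itself a trigger — this domain ends here.
From /ḍ/ at 9 rightward: word edge.
Targets with no active source: positions 1 2 5 6 stay [-emphatic].
[+RTR] positions on the surface: 3 4 8 9.

o m ḍ~ o~ r o š ḍ~ ḍ~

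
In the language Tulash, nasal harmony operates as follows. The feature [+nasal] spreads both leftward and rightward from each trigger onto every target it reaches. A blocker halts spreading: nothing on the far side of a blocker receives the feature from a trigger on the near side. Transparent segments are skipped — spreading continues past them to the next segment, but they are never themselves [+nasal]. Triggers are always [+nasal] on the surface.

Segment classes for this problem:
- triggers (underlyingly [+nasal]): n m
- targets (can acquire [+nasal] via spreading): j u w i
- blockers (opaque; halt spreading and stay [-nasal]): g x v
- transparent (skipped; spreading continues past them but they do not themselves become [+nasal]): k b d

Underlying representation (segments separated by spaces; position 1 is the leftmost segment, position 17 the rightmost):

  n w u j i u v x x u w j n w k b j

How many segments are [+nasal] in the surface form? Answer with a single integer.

From /n/ at 1 rightward: 2 /w/ → [+nasal]; 3 /u/ → [+nasal]; 4 /j/ → [+nasal]; 5 /i/ → [+nasal]; 6 /u/ → [+nasal]; 7 /v/ blocks.
From /n/ at 1 leftward: word edge.
From /n/ at 13 rightward: 14 /w/ → [+nasal]; 15 /k/ transparent; 16 /b/ transparent; 17 /j/ → [+nasal]; word edge.
From /n/ at 13 leftward: 12 /j/ → [+nasal]; 11 /w/ → [+nasal]; 10 /u/ → [+nasal]; 9 /x/ blocks.
[+nasal] positions on the surface: 1 2 3 4 5 6 10 11 12 13 14 17.

12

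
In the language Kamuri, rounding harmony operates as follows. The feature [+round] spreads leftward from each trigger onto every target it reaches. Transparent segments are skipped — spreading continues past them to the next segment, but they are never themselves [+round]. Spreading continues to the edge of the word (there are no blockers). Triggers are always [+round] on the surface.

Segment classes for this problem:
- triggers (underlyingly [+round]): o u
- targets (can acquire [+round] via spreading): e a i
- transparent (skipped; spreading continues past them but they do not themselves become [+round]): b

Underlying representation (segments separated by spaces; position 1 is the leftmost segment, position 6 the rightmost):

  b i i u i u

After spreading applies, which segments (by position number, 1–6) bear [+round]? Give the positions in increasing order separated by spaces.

From /u/ at 4 leftward: 3 /i/ → [+round]; 2 /i/ → [+round]; 1 /b/ transparent; word edge.
From /u/ at 6 leftward: 5 /i/ → [+round]; 4 /u/ is itself a trigger — this domain ends here.

2 3 4 5 6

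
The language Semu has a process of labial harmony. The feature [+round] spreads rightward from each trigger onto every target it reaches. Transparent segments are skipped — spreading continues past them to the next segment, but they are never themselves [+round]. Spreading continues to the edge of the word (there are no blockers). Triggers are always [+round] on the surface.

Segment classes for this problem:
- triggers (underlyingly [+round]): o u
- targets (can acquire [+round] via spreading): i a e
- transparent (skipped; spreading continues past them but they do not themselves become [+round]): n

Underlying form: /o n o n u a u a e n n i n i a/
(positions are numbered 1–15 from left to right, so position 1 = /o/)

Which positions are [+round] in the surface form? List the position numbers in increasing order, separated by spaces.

From /o/ at 1 rightward: 2 /n/ transparent; 3 /o/ is itself a trigger — this domain ends here.
From /o/ at 3 rightward: 4 /n/ transparent; 5 /u/ is itself a trigger — this domain ends here.
From /u/ at 5 rightward: 6 /a/ → [+round]; 7 /u/ is itself a trigger — this domain ends here.
From /u/ at 7 rightward: 8 /a/ → [+round]; 9 /e/ → [+round]; 10 /n/ transparent; 11 /n/ transparent; 12 /i/ → [+round]; 13 /n/ transparent; 14 /i/ → [+round]; 15 /a/ → [+round]; word edge.

1 3 5 6 7 8 9 12 14 15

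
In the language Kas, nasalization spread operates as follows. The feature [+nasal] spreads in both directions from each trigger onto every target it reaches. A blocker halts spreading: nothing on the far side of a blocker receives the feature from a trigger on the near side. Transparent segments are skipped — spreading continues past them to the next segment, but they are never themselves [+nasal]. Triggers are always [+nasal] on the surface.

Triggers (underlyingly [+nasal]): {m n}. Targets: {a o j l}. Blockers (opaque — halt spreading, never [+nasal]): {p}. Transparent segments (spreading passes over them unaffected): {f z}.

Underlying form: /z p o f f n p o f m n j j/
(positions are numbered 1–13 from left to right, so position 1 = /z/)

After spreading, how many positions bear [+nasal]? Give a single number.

From /n/ at 6 rightward: 7 /p/ blocks.
From /n/ at 6 leftward: 5 /f/ transparent; 4 /f/ transparent; 3 /o/ → [+nasal]; 2 /p/ blocks.
From /m/ at 10 rightward: 11 /n/ is itself a trigger — this domain ends here.
From /m/ at 10 leftward: 9 /f/ transparent; 8 /o/ → [+nasal]; 7 /p/ blocks.
From /n/ at 11 rightward: 12 /j/ → [+nasal]; 13 /j/ → [+nasal]; word edge.
From /n/ at 11 leftward: 10 /m/ is itself a trigger — this domain ends here.
[+nasal] positions on the surface: 3 6 8 10 11 12 13.

7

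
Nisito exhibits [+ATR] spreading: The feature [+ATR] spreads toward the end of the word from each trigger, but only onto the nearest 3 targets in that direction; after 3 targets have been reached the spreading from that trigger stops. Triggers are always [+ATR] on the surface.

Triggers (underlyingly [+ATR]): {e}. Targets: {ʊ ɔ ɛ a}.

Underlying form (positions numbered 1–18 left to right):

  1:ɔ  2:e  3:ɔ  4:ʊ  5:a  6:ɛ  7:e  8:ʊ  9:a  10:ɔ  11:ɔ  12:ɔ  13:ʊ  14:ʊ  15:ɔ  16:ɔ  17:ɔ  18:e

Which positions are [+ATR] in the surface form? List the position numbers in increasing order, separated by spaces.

From /e/ at 2 rightward: 3 /ɔ/ → [+ATR]; 4 /ʊ/ → [+ATR]; 5 /a/ → [+ATR]; bound reached.
From /e/ at 7 rightward: 8 /ʊ/ → [+ATR]; 9 /a/ → [+ATR]; 10 /ɔ/ → [+ATR]; bound reached.
From /e/ at 18 rightward: word edge.
Targets with no active source: positions 1 6 11 12 13 14 15 16 17 stay [-ATR].

2 3 4 5 7 8 9 10 18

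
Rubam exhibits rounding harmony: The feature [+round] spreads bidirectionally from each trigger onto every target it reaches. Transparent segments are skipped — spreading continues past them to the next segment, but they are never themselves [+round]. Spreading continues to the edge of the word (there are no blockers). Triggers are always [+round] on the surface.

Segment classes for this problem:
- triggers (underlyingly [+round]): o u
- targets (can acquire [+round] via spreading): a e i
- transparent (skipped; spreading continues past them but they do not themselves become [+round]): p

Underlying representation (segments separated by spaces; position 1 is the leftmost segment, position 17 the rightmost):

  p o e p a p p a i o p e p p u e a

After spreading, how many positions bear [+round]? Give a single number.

10

From /o/ at 2 rightward: 3 /e/ → [+round]; 4 /p/ transparent; 5 /a/ → [+round]; 6 /p/ transparent; 7 /p/ transparent; 8 /a/ → [+round]; 9 /i/ → [+round]; 10 /o/ is itself a trigger — this domain ends here.
From /o/ at 2 leftward: 1 /p/ transparent; word edge.
From /o/ at 10 rightward: 11 /p/ transparent; 12 /e/ → [+round]; 13 /p/ transparent; 14 /p/ transparent; 15 /u/ is itself a trigger — this domain ends here.
From /o/ at 10 leftward: 9 /i/ → [+round]; 8 /a/ → [+round]; 7 /p/ transparent; 6 /p/ transparent; 5 /a/ → [+round]; 4 /p/ transparent; 3 /e/ → [+round]; 2 /o/ is itself a trigger — this domain ends here.
From /u/ at 15 rightward: 16 /e/ → [+round]; 17 /a/ → [+round]; word edge.
From /u/ at 15 leftward: 14 /p/ transparent; 13 /p/ transparent; 12 /e/ → [+round]; 11 /p/ transparent; 10 /o/ is itself a trigger — this domain ends here.
[+round] positions on the surface: 2 3 5 8 9 10 12 15 16 17.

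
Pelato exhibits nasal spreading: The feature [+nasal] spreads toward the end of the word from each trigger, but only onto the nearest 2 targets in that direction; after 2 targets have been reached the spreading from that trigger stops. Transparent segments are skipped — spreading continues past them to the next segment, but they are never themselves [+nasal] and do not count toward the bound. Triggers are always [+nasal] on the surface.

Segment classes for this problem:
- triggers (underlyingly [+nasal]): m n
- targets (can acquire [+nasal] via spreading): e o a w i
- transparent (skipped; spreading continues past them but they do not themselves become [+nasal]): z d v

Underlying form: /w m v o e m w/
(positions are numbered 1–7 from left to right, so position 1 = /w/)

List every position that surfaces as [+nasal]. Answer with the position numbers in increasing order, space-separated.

From /m/ at 2 rightward: 3 /v/ transparent; 4 /o/ → [+nasal]; 5 /e/ → [+nasal]; bound reached.
From /m/ at 6 rightward: 7 /w/ → [+nasal]; word edge.
Target with no active source: position 1 stays [-nasal].

2 4 5 6 7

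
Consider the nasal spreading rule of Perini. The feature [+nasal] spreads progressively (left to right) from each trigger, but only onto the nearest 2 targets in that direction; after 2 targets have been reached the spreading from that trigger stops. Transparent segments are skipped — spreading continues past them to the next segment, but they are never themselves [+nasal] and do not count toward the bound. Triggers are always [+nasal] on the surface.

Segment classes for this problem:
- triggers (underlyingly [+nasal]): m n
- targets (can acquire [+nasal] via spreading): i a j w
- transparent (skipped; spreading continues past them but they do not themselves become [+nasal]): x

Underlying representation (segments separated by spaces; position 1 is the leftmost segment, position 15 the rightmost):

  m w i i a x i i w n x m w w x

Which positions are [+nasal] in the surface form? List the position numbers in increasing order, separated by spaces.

From /m/ at 1 rightward: 2 /w/ → [+nasal]; 3 /i/ → [+nasal]; bound reached.
From /n/ at 10 rightward: 11 /x/ transparent; 12 /m/ is itself a trigger — this domain ends here.
From /m/ at 12 rightward: 13 /w/ → [+nasal]; 14 /w/ → [+nasal]; bound reached.
Targets with no active source: positions 4 5 7 8 9 stay [-nasal].

1 2 3 10 12 13 14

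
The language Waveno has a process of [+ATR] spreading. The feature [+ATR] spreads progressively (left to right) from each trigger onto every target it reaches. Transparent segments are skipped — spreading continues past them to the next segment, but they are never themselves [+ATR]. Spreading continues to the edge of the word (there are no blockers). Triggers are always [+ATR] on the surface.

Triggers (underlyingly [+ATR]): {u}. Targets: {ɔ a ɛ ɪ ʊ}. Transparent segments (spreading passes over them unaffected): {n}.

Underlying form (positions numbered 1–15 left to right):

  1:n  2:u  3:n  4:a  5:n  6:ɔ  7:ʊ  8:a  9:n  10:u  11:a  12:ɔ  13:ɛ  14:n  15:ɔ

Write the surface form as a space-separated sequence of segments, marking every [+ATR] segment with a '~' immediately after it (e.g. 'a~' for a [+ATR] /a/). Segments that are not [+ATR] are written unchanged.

n u~ n a~ n ɔ~ ʊ~ a~ n u~ a~ ɔ~ ɛ~ n ɔ~

From /u/ at 2 rightward: 3 /n/ transparent; 4 /a/ → [+ATR]; 5 /n/ transparent; 6 /ɔ/ → [+ATR]; 7 /ʊ/ → [+ATR]; 8 /a/ → [+ATR]; 9 /n/ transparent; 10 /u/ is itself a trigger — this domain ends here.
From /u/ at 10 rightward: 11 /a/ → [+ATR]; 12 /ɔ/ → [+ATR]; 13 /ɛ/ → [+ATR]; 14 /n/ transparent; 15 /ɔ/ → [+ATR]; word edge.
[+ATR] positions on the surface: 2 4 6 7 8 10 11 12 13 15.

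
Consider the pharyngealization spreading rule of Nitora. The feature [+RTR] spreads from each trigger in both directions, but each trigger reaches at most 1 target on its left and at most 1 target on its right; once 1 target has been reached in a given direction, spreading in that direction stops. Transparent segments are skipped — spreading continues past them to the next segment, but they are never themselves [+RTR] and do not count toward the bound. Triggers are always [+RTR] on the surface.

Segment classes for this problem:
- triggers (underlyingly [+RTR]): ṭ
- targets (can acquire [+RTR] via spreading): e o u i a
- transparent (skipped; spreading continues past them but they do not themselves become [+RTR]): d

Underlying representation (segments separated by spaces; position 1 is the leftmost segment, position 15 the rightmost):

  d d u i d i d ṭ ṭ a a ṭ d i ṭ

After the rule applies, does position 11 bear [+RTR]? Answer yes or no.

yes

From /ṭ/ at 8 rightward: 9 /ṭ/ is itself a trigger — this domain ends here.
From /ṭ/ at 8 leftward: 7 /d/ transparent; 6 /i/ → [+RTR]; bound reached.
From /ṭ/ at 9 rightward: 10 /a/ → [+RTR]; bound reached.
From /ṭ/ at 9 leftward: 8 /ṭ/ is itself a trigger — this domain ends here.
From /ṭ/ at 12 rightward: 13 /d/ transparent; 14 /i/ → [+RTR]; bound reached.
From /ṭ/ at 12 leftward: 11 /a/ → [+RTR]; bound reached.
From /ṭ/ at 15 rightward: word edge.
From /ṭ/ at 15 leftward: 14 /i/ → [+RTR]; bound reached.
Targets with no active source: positions 3 4 stay [-emphatic].
[+RTR] positions on the surface: 6 8 9 10 11 12 14 15.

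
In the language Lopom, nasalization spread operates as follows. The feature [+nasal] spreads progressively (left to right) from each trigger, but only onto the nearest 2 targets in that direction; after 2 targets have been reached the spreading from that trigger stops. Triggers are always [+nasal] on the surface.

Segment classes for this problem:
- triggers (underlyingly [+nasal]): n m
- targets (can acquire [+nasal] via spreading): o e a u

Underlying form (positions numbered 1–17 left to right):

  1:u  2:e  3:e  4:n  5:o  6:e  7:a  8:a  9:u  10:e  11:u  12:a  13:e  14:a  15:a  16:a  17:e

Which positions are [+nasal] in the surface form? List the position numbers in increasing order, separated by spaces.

From /n/ at 4 rightward: 5 /o/ → [+nasal]; 6 /e/ → [+nasal]; bound reached.
Targets with no active source: positions 1 2 3 7 8 9 10 11 12 13 14 15 16 17 stay [-nasal].

4 5 6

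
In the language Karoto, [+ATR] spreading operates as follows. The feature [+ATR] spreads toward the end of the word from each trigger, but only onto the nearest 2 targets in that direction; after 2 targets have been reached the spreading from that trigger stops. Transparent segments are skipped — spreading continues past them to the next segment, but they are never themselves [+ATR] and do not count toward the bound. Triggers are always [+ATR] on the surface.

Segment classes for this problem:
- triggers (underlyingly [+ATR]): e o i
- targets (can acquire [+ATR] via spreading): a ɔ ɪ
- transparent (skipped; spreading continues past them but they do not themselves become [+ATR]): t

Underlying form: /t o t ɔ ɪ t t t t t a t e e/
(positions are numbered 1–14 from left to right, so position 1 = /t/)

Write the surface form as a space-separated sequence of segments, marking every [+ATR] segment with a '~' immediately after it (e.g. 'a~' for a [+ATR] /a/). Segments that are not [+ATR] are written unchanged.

t o~ t ɔ~ ɪ~ t t t t t a t e~ e~

From /o/ at 2 rightward: 3 /t/ transparent; 4 /ɔ/ → [+ATR]; 5 /ɪ/ → [+ATR]; bound reached.
From /e/ at 13 rightward: 14 /e/ is itself a trigger — this domain ends here.
From /e/ at 14 rightward: word edge.
Target with no active source: position 11 stays [-ATR].
[+ATR] positions on the surface: 2 4 5 13 14.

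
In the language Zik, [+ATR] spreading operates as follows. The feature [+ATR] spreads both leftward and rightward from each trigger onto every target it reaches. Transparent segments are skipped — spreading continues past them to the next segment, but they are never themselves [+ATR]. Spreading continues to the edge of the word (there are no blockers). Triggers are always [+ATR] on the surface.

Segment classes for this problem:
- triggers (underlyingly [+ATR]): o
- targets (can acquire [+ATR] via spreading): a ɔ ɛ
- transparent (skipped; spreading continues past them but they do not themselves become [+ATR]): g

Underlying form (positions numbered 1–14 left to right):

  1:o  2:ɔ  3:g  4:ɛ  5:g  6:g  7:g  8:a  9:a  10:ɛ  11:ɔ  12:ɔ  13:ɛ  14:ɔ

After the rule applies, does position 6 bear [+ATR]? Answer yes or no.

no

From /o/ at 1 rightward: 2 /ɔ/ → [+ATR]; 3 /g/ transparent; 4 /ɛ/ → [+ATR]; 5 /g/ transparent; 6 /g/ transparent; 7 /g/ transparent; 8 /a/ → [+ATR]; 9 /a/ → [+ATR]; 10 /ɛ/ → [+ATR]; 11 /ɔ/ → [+ATR]; 12 /ɔ/ → [+ATR]; 13 /ɛ/ → [+ATR]; 14 /ɔ/ → [+ATR]; word edge.
From /o/ at 1 leftward: word edge.
[+ATR] positions on the surface: 1 2 4 8 9 10 11 12 13 14.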